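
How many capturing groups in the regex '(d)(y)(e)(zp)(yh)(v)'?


To count capturing groups, count each '(' that starts a group.
Pattern: '(d)(y)(e)(zp)(yh)(v)'
Walking through the pattern:
  Position 0: '(' -> group #1
  Position 3: '(' -> group #2
  Position 6: '(' -> group #3
  Position 9: '(' -> group #4
  Position 13: '(' -> group #5
  Position 17: '(' -> group #6
Total capturing groups: 6

6


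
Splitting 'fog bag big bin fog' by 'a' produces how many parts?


Splitting by 'a' breaks the string at each occurrence of the separator.
Text: 'fog bag big bin fog'
Parts after split:
  Part 1: 'fog b'
  Part 2: 'g big bin fog'
Total parts: 2

2


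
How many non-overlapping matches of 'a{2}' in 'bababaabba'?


Pattern 'a{2}' matches exactly 2 consecutive a's (greedy, non-overlapping).
String: 'bababaabba'
Scanning for runs of a's:
  Run at pos 1: 'a' (length 1) -> 0 match(es)
  Run at pos 3: 'a' (length 1) -> 0 match(es)
  Run at pos 5: 'aa' (length 2) -> 1 match(es)
  Run at pos 9: 'a' (length 1) -> 0 match(es)
Matches found: ['aa']
Total: 1

1


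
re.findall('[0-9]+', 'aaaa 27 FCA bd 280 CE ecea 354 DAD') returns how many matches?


Pattern '[0-9]+' finds one or more digits.
Text: 'aaaa 27 FCA bd 280 CE ecea 354 DAD'
Scanning for matches:
  Match 1: '27'
  Match 2: '280'
  Match 3: '354'
Total matches: 3

3


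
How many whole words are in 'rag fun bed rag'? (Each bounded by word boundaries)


Word boundaries (\b) mark the start/end of each word.
Text: 'rag fun bed rag'
Splitting by whitespace:
  Word 1: 'rag'
  Word 2: 'fun'
  Word 3: 'bed'
  Word 4: 'rag'
Total whole words: 4

4


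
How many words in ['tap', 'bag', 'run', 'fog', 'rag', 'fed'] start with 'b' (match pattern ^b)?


Pattern ^b anchors to start of word. Check which words begin with 'b':
  'tap' -> no
  'bag' -> MATCH (starts with 'b')
  'run' -> no
  'fog' -> no
  'rag' -> no
  'fed' -> no
Matching words: ['bag']
Count: 1

1


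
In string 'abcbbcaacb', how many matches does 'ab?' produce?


Pattern 'ab?' matches 'a' optionally followed by 'b'.
String: 'abcbbcaacb'
Scanning left to right for 'a' then checking next char:
  Match 1: 'ab' (a followed by b)
  Match 2: 'a' (a not followed by b)
  Match 3: 'a' (a not followed by b)
Total matches: 3

3


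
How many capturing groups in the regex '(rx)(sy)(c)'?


To count capturing groups, count each '(' that starts a group.
Pattern: '(rx)(sy)(c)'
Walking through the pattern:
  Position 0: '(' -> group #1
  Position 4: '(' -> group #2
  Position 8: '(' -> group #3
Total capturing groups: 3

3


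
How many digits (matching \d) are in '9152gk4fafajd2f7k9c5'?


\d matches any digit 0-9.
Scanning '9152gk4fafajd2f7k9c5':
  pos 0: '9' -> DIGIT
  pos 1: '1' -> DIGIT
  pos 2: '5' -> DIGIT
  pos 3: '2' -> DIGIT
  pos 6: '4' -> DIGIT
  pos 13: '2' -> DIGIT
  pos 15: '7' -> DIGIT
  pos 17: '9' -> DIGIT
  pos 19: '5' -> DIGIT
Digits found: ['9', '1', '5', '2', '4', '2', '7', '9', '5']
Total: 9

9


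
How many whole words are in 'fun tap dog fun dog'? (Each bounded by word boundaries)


Word boundaries (\b) mark the start/end of each word.
Text: 'fun tap dog fun dog'
Splitting by whitespace:
  Word 1: 'fun'
  Word 2: 'tap'
  Word 3: 'dog'
  Word 4: 'fun'
  Word 5: 'dog'
Total whole words: 5

5


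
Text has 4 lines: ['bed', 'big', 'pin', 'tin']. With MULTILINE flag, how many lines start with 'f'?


With MULTILINE flag, ^ matches the start of each line.
Lines: ['bed', 'big', 'pin', 'tin']
Checking which lines start with 'f':
  Line 1: 'bed' -> no
  Line 2: 'big' -> no
  Line 3: 'pin' -> no
  Line 4: 'tin' -> no
Matching lines: []
Count: 0

0


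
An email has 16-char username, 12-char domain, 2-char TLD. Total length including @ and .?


An email address has format: username@domain.tld
Username length: 16
'@' character: 1
Domain length: 12
'.' character: 1
TLD length: 2
Total = 16 + 1 + 12 + 1 + 2 = 32

32


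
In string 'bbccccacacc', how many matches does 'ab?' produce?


Pattern 'ab?' matches 'a' optionally followed by 'b'.
String: 'bbccccacacc'
Scanning left to right for 'a' then checking next char:
  Match 1: 'a' (a not followed by b)
  Match 2: 'a' (a not followed by b)
Total matches: 2

2


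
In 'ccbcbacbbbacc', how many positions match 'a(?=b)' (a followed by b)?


Lookahead 'a(?=b)' matches 'a' only when followed by 'b'.
String: 'ccbcbacbbbacc'
Checking each position where char is 'a':
  pos 5: 'a' -> no (next='c')
  pos 10: 'a' -> no (next='c')
Matching positions: []
Count: 0

0


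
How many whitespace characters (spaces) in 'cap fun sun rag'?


\s matches whitespace characters (spaces, tabs, etc.).
Text: 'cap fun sun rag'
This text has 4 words separated by spaces.
Number of spaces = number of words - 1 = 4 - 1 = 3

3


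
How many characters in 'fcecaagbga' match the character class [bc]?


Character class [bc] matches any of: {b, c}
Scanning string 'fcecaagbga' character by character:
  pos 0: 'f' -> no
  pos 1: 'c' -> MATCH
  pos 2: 'e' -> no
  pos 3: 'c' -> MATCH
  pos 4: 'a' -> no
  pos 5: 'a' -> no
  pos 6: 'g' -> no
  pos 7: 'b' -> MATCH
  pos 8: 'g' -> no
  pos 9: 'a' -> no
Total matches: 3

3


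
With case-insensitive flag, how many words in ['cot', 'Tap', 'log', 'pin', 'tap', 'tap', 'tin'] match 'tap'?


Case-insensitive matching: compare each word's lowercase form to 'tap'.
  'cot' -> lower='cot' -> no
  'Tap' -> lower='tap' -> MATCH
  'log' -> lower='log' -> no
  'pin' -> lower='pin' -> no
  'tap' -> lower='tap' -> MATCH
  'tap' -> lower='tap' -> MATCH
  'tin' -> lower='tin' -> no
Matches: ['Tap', 'tap', 'tap']
Count: 3

3


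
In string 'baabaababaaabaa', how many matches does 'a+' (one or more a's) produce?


Pattern 'a+' matches one or more consecutive a's.
String: 'baabaababaaabaa'
Scanning for runs of a:
  Match 1: 'aa' (length 2)
  Match 2: 'aa' (length 2)
  Match 3: 'a' (length 1)
  Match 4: 'aaa' (length 3)
  Match 5: 'aa' (length 2)
Total matches: 5

5


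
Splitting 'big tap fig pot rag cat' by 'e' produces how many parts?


Splitting by 'e' breaks the string at each occurrence of the separator.
Text: 'big tap fig pot rag cat'
Parts after split:
  Part 1: 'big tap fig pot rag cat'
Total parts: 1

1


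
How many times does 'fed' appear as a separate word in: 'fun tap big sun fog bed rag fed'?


Scanning each word for exact match 'fed':
  Word 1: 'fun' -> no
  Word 2: 'tap' -> no
  Word 3: 'big' -> no
  Word 4: 'sun' -> no
  Word 5: 'fog' -> no
  Word 6: 'bed' -> no
  Word 7: 'rag' -> no
  Word 8: 'fed' -> MATCH
Total matches: 1

1


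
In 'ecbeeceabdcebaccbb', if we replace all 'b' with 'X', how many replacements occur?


re.sub('b', 'X', text) replaces every occurrence of 'b' with 'X'.
Text: 'ecbeeceabdcebaccbb'
Scanning for 'b':
  pos 2: 'b' -> replacement #1
  pos 8: 'b' -> replacement #2
  pos 12: 'b' -> replacement #3
  pos 16: 'b' -> replacement #4
  pos 17: 'b' -> replacement #5
Total replacements: 5

5


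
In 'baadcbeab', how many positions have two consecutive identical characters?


Looking for consecutive identical characters in 'baadcbeab':
  pos 0-1: 'b' vs 'a' -> different
  pos 1-2: 'a' vs 'a' -> MATCH ('aa')
  pos 2-3: 'a' vs 'd' -> different
  pos 3-4: 'd' vs 'c' -> different
  pos 4-5: 'c' vs 'b' -> different
  pos 5-6: 'b' vs 'e' -> different
  pos 6-7: 'e' vs 'a' -> different
  pos 7-8: 'a' vs 'b' -> different
Consecutive identical pairs: ['aa']
Count: 1

1


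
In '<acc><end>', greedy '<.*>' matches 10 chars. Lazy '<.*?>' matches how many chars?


Greedy '<.*>' tries to match as MUCH as possible.
Lazy '<.*?>' tries to match as LITTLE as possible.

String: '<acc><end>'
Greedy '<.*>' starts at first '<' and extends to the LAST '>': '<acc><end>' (10 chars)
Lazy '<.*?>' starts at first '<' and stops at the FIRST '>': '<acc>' (5 chars)

5


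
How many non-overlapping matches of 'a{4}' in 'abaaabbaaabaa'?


Pattern 'a{4}' matches exactly 4 consecutive a's (greedy, non-overlapping).
String: 'abaaabbaaabaa'
Scanning for runs of a's:
  Run at pos 0: 'a' (length 1) -> 0 match(es)
  Run at pos 2: 'aaa' (length 3) -> 0 match(es)
  Run at pos 7: 'aaa' (length 3) -> 0 match(es)
  Run at pos 11: 'aa' (length 2) -> 0 match(es)
Matches found: []
Total: 0

0


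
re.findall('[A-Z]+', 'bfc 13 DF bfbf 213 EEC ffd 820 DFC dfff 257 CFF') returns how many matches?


Pattern '[A-Z]+' finds one or more uppercase letters.
Text: 'bfc 13 DF bfbf 213 EEC ffd 820 DFC dfff 257 CFF'
Scanning for matches:
  Match 1: 'DF'
  Match 2: 'EEC'
  Match 3: 'DFC'
  Match 4: 'CFF'
Total matches: 4

4


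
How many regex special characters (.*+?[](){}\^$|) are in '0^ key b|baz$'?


Regex special characters are: . * + ? [ ] ( ) { } \ ^ $ |
Scanning '0^ key b|baz$':
  pos 1: '^' -> SPECIAL
  pos 8: '|' -> SPECIAL
  pos 12: '$' -> SPECIAL
Special chars found: ['^', '|', '$']
Total: 3

3


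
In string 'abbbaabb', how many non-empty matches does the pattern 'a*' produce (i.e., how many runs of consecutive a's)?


Pattern 'a*' matches zero or more a's. We want non-empty runs of consecutive a's.
String: 'abbbaabb'
Walking through the string to find runs of a's:
  Run 1: positions 0-0 -> 'a'
  Run 2: positions 4-5 -> 'aa'
Non-empty runs found: ['a', 'aa']
Count: 2

2


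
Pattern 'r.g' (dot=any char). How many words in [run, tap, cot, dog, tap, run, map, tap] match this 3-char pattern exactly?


Pattern 'r.g' means: starts with 'r', any single char, ends with 'g'.
Checking each word (must be exactly 3 chars):
  'run' (len=3): no
  'tap' (len=3): no
  'cot' (len=3): no
  'dog' (len=3): no
  'tap' (len=3): no
  'run' (len=3): no
  'map' (len=3): no
  'tap' (len=3): no
Matching words: []
Total: 0

0


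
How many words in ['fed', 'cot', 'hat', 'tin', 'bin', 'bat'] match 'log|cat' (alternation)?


Alternation 'log|cat' matches either 'log' or 'cat'.
Checking each word:
  'fed' -> no
  'cot' -> no
  'hat' -> no
  'tin' -> no
  'bin' -> no
  'bat' -> no
Matches: []
Count: 0

0


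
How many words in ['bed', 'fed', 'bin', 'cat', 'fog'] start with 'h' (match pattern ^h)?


Pattern ^h anchors to start of word. Check which words begin with 'h':
  'bed' -> no
  'fed' -> no
  'bin' -> no
  'cat' -> no
  'fog' -> no
Matching words: []
Count: 0

0


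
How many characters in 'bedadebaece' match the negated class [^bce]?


Negated class [^bce] matches any char NOT in {b, c, e}
Scanning 'bedadebaece':
  pos 0: 'b' -> no (excluded)
  pos 1: 'e' -> no (excluded)
  pos 2: 'd' -> MATCH
  pos 3: 'a' -> MATCH
  pos 4: 'd' -> MATCH
  pos 5: 'e' -> no (excluded)
  pos 6: 'b' -> no (excluded)
  pos 7: 'a' -> MATCH
  pos 8: 'e' -> no (excluded)
  pos 9: 'c' -> no (excluded)
  pos 10: 'e' -> no (excluded)
Total matches: 4

4


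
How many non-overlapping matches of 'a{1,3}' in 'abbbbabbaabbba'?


Pattern 'a{1,3}' matches between 1 and 3 consecutive a's (greedy).
String: 'abbbbabbaabbba'
Finding runs of a's and applying greedy matching:
  Run at pos 0: 'a' (length 1)
  Run at pos 5: 'a' (length 1)
  Run at pos 8: 'aa' (length 2)
  Run at pos 13: 'a' (length 1)
Matches: ['a', 'a', 'aa', 'a']
Count: 4

4


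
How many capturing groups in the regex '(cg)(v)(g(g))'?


To count capturing groups, count each '(' that starts a group.
Pattern: '(cg)(v)(g(g))'
Walking through the pattern:
  Position 0: '(' -> group #1
  Position 4: '(' -> group #2
  Position 7: '(' -> group #3
  Position 9: '(' -> group #4
Total capturing groups: 4

4


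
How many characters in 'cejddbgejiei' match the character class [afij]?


Character class [afij] matches any of: {a, f, i, j}
Scanning string 'cejddbgejiei' character by character:
  pos 0: 'c' -> no
  pos 1: 'e' -> no
  pos 2: 'j' -> MATCH
  pos 3: 'd' -> no
  pos 4: 'd' -> no
  pos 5: 'b' -> no
  pos 6: 'g' -> no
  pos 7: 'e' -> no
  pos 8: 'j' -> MATCH
  pos 9: 'i' -> MATCH
  pos 10: 'e' -> no
  pos 11: 'i' -> MATCH
Total matches: 4

4


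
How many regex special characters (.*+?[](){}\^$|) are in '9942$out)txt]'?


Regex special characters are: . * + ? [ ] ( ) { } \ ^ $ |
Scanning '9942$out)txt]':
  pos 4: '$' -> SPECIAL
  pos 8: ')' -> SPECIAL
  pos 12: ']' -> SPECIAL
Special chars found: ['$', ')', ']']
Total: 3

3


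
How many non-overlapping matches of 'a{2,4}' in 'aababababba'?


Pattern 'a{2,4}' matches between 2 and 4 consecutive a's (greedy).
String: 'aababababba'
Finding runs of a's and applying greedy matching:
  Run at pos 0: 'aa' (length 2)
  Run at pos 3: 'a' (length 1)
  Run at pos 5: 'a' (length 1)
  Run at pos 7: 'a' (length 1)
  Run at pos 10: 'a' (length 1)
Matches: ['aa']
Count: 1

1


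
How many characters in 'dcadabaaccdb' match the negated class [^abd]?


Negated class [^abd] matches any char NOT in {a, b, d}
Scanning 'dcadabaaccdb':
  pos 0: 'd' -> no (excluded)
  pos 1: 'c' -> MATCH
  pos 2: 'a' -> no (excluded)
  pos 3: 'd' -> no (excluded)
  pos 4: 'a' -> no (excluded)
  pos 5: 'b' -> no (excluded)
  pos 6: 'a' -> no (excluded)
  pos 7: 'a' -> no (excluded)
  pos 8: 'c' -> MATCH
  pos 9: 'c' -> MATCH
  pos 10: 'd' -> no (excluded)
  pos 11: 'b' -> no (excluded)
Total matches: 3

3


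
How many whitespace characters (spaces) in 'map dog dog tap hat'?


\s matches whitespace characters (spaces, tabs, etc.).
Text: 'map dog dog tap hat'
This text has 5 words separated by spaces.
Number of spaces = number of words - 1 = 5 - 1 = 4

4


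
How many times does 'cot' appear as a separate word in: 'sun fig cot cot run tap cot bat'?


Scanning each word for exact match 'cot':
  Word 1: 'sun' -> no
  Word 2: 'fig' -> no
  Word 3: 'cot' -> MATCH
  Word 4: 'cot' -> MATCH
  Word 5: 'run' -> no
  Word 6: 'tap' -> no
  Word 7: 'cot' -> MATCH
  Word 8: 'bat' -> no
Total matches: 3

3


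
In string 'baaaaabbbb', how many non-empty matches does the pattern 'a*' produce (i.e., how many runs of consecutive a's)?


Pattern 'a*' matches zero or more a's. We want non-empty runs of consecutive a's.
String: 'baaaaabbbb'
Walking through the string to find runs of a's:
  Run 1: positions 1-5 -> 'aaaaa'
Non-empty runs found: ['aaaaa']
Count: 1

1


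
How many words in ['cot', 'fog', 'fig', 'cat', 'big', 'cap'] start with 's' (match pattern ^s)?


Pattern ^s anchors to start of word. Check which words begin with 's':
  'cot' -> no
  'fog' -> no
  'fig' -> no
  'cat' -> no
  'big' -> no
  'cap' -> no
Matching words: []
Count: 0

0


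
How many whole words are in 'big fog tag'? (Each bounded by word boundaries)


Word boundaries (\b) mark the start/end of each word.
Text: 'big fog tag'
Splitting by whitespace:
  Word 1: 'big'
  Word 2: 'fog'
  Word 3: 'tag'
Total whole words: 3

3


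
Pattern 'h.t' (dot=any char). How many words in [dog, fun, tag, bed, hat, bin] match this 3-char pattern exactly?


Pattern 'h.t' means: starts with 'h', any single char, ends with 't'.
Checking each word (must be exactly 3 chars):
  'dog' (len=3): no
  'fun' (len=3): no
  'tag' (len=3): no
  'bed' (len=3): no
  'hat' (len=3): MATCH
  'bin' (len=3): no
Matching words: ['hat']
Total: 1

1


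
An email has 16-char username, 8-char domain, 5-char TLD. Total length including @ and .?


An email address has format: username@domain.tld
Username length: 16
'@' character: 1
Domain length: 8
'.' character: 1
TLD length: 5
Total = 16 + 1 + 8 + 1 + 5 = 31

31


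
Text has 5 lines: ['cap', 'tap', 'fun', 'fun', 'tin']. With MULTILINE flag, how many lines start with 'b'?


With MULTILINE flag, ^ matches the start of each line.
Lines: ['cap', 'tap', 'fun', 'fun', 'tin']
Checking which lines start with 'b':
  Line 1: 'cap' -> no
  Line 2: 'tap' -> no
  Line 3: 'fun' -> no
  Line 4: 'fun' -> no
  Line 5: 'tin' -> no
Matching lines: []
Count: 0

0


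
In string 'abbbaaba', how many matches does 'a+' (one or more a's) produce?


Pattern 'a+' matches one or more consecutive a's.
String: 'abbbaaba'
Scanning for runs of a:
  Match 1: 'a' (length 1)
  Match 2: 'aa' (length 2)
  Match 3: 'a' (length 1)
Total matches: 3

3


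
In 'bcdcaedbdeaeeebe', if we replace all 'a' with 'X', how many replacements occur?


re.sub('a', 'X', text) replaces every occurrence of 'a' with 'X'.
Text: 'bcdcaedbdeaeeebe'
Scanning for 'a':
  pos 4: 'a' -> replacement #1
  pos 10: 'a' -> replacement #2
Total replacements: 2

2


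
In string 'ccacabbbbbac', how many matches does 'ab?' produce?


Pattern 'ab?' matches 'a' optionally followed by 'b'.
String: 'ccacabbbbbac'
Scanning left to right for 'a' then checking next char:
  Match 1: 'a' (a not followed by b)
  Match 2: 'ab' (a followed by b)
  Match 3: 'a' (a not followed by b)
Total matches: 3

3


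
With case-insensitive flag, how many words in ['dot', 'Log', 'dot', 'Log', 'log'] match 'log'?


Case-insensitive matching: compare each word's lowercase form to 'log'.
  'dot' -> lower='dot' -> no
  'Log' -> lower='log' -> MATCH
  'dot' -> lower='dot' -> no
  'Log' -> lower='log' -> MATCH
  'log' -> lower='log' -> MATCH
Matches: ['Log', 'Log', 'log']
Count: 3

3


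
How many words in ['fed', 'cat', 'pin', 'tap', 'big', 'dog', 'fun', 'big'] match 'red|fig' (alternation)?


Alternation 'red|fig' matches either 'red' or 'fig'.
Checking each word:
  'fed' -> no
  'cat' -> no
  'pin' -> no
  'tap' -> no
  'big' -> no
  'dog' -> no
  'fun' -> no
  'big' -> no
Matches: []
Count: 0

0


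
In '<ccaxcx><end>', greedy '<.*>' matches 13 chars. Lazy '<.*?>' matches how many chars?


Greedy '<.*>' tries to match as MUCH as possible.
Lazy '<.*?>' tries to match as LITTLE as possible.

String: '<ccaxcx><end>'
Greedy '<.*>' starts at first '<' and extends to the LAST '>': '<ccaxcx><end>' (13 chars)
Lazy '<.*?>' starts at first '<' and stops at the FIRST '>': '<ccaxcx>' (8 chars)

8


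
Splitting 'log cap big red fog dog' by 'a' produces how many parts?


Splitting by 'a' breaks the string at each occurrence of the separator.
Text: 'log cap big red fog dog'
Parts after split:
  Part 1: 'log c'
  Part 2: 'p big red fog dog'
Total parts: 2

2


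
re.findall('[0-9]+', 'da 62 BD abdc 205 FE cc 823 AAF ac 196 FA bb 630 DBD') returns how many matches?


Pattern '[0-9]+' finds one or more digits.
Text: 'da 62 BD abdc 205 FE cc 823 AAF ac 196 FA bb 630 DBD'
Scanning for matches:
  Match 1: '62'
  Match 2: '205'
  Match 3: '823'
  Match 4: '196'
  Match 5: '630'
Total matches: 5

5


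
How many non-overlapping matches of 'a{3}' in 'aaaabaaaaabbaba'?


Pattern 'a{3}' matches exactly 3 consecutive a's (greedy, non-overlapping).
String: 'aaaabaaaaabbaba'
Scanning for runs of a's:
  Run at pos 0: 'aaaa' (length 4) -> 1 match(es)
  Run at pos 5: 'aaaaa' (length 5) -> 1 match(es)
  Run at pos 12: 'a' (length 1) -> 0 match(es)
  Run at pos 14: 'a' (length 1) -> 0 match(es)
Matches found: ['aaa', 'aaa']
Total: 2

2


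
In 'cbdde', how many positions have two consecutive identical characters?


Looking for consecutive identical characters in 'cbdde':
  pos 0-1: 'c' vs 'b' -> different
  pos 1-2: 'b' vs 'd' -> different
  pos 2-3: 'd' vs 'd' -> MATCH ('dd')
  pos 3-4: 'd' vs 'e' -> different
Consecutive identical pairs: ['dd']
Count: 1

1


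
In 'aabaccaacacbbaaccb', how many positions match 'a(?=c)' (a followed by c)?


Lookahead 'a(?=c)' matches 'a' only when followed by 'c'.
String: 'aabaccaacacbbaaccb'
Checking each position where char is 'a':
  pos 0: 'a' -> no (next='a')
  pos 1: 'a' -> no (next='b')
  pos 3: 'a' -> MATCH (next='c')
  pos 6: 'a' -> no (next='a')
  pos 7: 'a' -> MATCH (next='c')
  pos 9: 'a' -> MATCH (next='c')
  pos 13: 'a' -> no (next='a')
  pos 14: 'a' -> MATCH (next='c')
Matching positions: [3, 7, 9, 14]
Count: 4

4


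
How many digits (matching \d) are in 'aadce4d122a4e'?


\d matches any digit 0-9.
Scanning 'aadce4d122a4e':
  pos 5: '4' -> DIGIT
  pos 7: '1' -> DIGIT
  pos 8: '2' -> DIGIT
  pos 9: '2' -> DIGIT
  pos 11: '4' -> DIGIT
Digits found: ['4', '1', '2', '2', '4']
Total: 5

5


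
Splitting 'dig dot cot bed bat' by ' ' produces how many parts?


Splitting by ' ' breaks the string at each occurrence of the separator.
Text: 'dig dot cot bed bat'
Parts after split:
  Part 1: 'dig'
  Part 2: 'dot'
  Part 3: 'cot'
  Part 4: 'bed'
  Part 5: 'bat'
Total parts: 5

5


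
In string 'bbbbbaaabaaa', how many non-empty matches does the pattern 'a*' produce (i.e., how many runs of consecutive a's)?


Pattern 'a*' matches zero or more a's. We want non-empty runs of consecutive a's.
String: 'bbbbbaaabaaa'
Walking through the string to find runs of a's:
  Run 1: positions 5-7 -> 'aaa'
  Run 2: positions 9-11 -> 'aaa'
Non-empty runs found: ['aaa', 'aaa']
Count: 2

2


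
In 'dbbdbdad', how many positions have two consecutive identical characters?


Looking for consecutive identical characters in 'dbbdbdad':
  pos 0-1: 'd' vs 'b' -> different
  pos 1-2: 'b' vs 'b' -> MATCH ('bb')
  pos 2-3: 'b' vs 'd' -> different
  pos 3-4: 'd' vs 'b' -> different
  pos 4-5: 'b' vs 'd' -> different
  pos 5-6: 'd' vs 'a' -> different
  pos 6-7: 'a' vs 'd' -> different
Consecutive identical pairs: ['bb']
Count: 1

1


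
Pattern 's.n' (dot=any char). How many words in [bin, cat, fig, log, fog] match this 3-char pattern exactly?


Pattern 's.n' means: starts with 's', any single char, ends with 'n'.
Checking each word (must be exactly 3 chars):
  'bin' (len=3): no
  'cat' (len=3): no
  'fig' (len=3): no
  'log' (len=3): no
  'fog' (len=3): no
Matching words: []
Total: 0

0


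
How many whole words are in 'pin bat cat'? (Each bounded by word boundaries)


Word boundaries (\b) mark the start/end of each word.
Text: 'pin bat cat'
Splitting by whitespace:
  Word 1: 'pin'
  Word 2: 'bat'
  Word 3: 'cat'
Total whole words: 3

3


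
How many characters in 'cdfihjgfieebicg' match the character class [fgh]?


Character class [fgh] matches any of: {f, g, h}
Scanning string 'cdfihjgfieebicg' character by character:
  pos 0: 'c' -> no
  pos 1: 'd' -> no
  pos 2: 'f' -> MATCH
  pos 3: 'i' -> no
  pos 4: 'h' -> MATCH
  pos 5: 'j' -> no
  pos 6: 'g' -> MATCH
  pos 7: 'f' -> MATCH
  pos 8: 'i' -> no
  pos 9: 'e' -> no
  pos 10: 'e' -> no
  pos 11: 'b' -> no
  pos 12: 'i' -> no
  pos 13: 'c' -> no
  pos 14: 'g' -> MATCH
Total matches: 5

5


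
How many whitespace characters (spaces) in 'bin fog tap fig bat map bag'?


\s matches whitespace characters (spaces, tabs, etc.).
Text: 'bin fog tap fig bat map bag'
This text has 7 words separated by spaces.
Number of spaces = number of words - 1 = 7 - 1 = 6

6


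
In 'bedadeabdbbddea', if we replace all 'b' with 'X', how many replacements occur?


re.sub('b', 'X', text) replaces every occurrence of 'b' with 'X'.
Text: 'bedadeabdbbddea'
Scanning for 'b':
  pos 0: 'b' -> replacement #1
  pos 7: 'b' -> replacement #2
  pos 9: 'b' -> replacement #3
  pos 10: 'b' -> replacement #4
Total replacements: 4

4


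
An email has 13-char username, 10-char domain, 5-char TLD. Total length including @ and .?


An email address has format: username@domain.tld
Username length: 13
'@' character: 1
Domain length: 10
'.' character: 1
TLD length: 5
Total = 13 + 1 + 10 + 1 + 5 = 30

30


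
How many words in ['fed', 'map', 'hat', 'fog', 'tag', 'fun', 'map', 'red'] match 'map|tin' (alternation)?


Alternation 'map|tin' matches either 'map' or 'tin'.
Checking each word:
  'fed' -> no
  'map' -> MATCH
  'hat' -> no
  'fog' -> no
  'tag' -> no
  'fun' -> no
  'map' -> MATCH
  'red' -> no
Matches: ['map', 'map']
Count: 2

2


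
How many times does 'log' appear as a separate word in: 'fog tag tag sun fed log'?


Scanning each word for exact match 'log':
  Word 1: 'fog' -> no
  Word 2: 'tag' -> no
  Word 3: 'tag' -> no
  Word 4: 'sun' -> no
  Word 5: 'fed' -> no
  Word 6: 'log' -> MATCH
Total matches: 1

1


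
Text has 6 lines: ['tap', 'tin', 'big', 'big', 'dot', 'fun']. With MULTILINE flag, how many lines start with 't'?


With MULTILINE flag, ^ matches the start of each line.
Lines: ['tap', 'tin', 'big', 'big', 'dot', 'fun']
Checking which lines start with 't':
  Line 1: 'tap' -> MATCH
  Line 2: 'tin' -> MATCH
  Line 3: 'big' -> no
  Line 4: 'big' -> no
  Line 5: 'dot' -> no
  Line 6: 'fun' -> no
Matching lines: ['tap', 'tin']
Count: 2

2


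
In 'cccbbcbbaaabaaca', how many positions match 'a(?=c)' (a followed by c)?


Lookahead 'a(?=c)' matches 'a' only when followed by 'c'.
String: 'cccbbcbbaaabaaca'
Checking each position where char is 'a':
  pos 8: 'a' -> no (next='a')
  pos 9: 'a' -> no (next='a')
  pos 10: 'a' -> no (next='b')
  pos 12: 'a' -> no (next='a')
  pos 13: 'a' -> MATCH (next='c')
Matching positions: [13]
Count: 1

1


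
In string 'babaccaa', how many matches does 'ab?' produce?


Pattern 'ab?' matches 'a' optionally followed by 'b'.
String: 'babaccaa'
Scanning left to right for 'a' then checking next char:
  Match 1: 'ab' (a followed by b)
  Match 2: 'a' (a not followed by b)
  Match 3: 'a' (a not followed by b)
  Match 4: 'a' (a not followed by b)
Total matches: 4

4


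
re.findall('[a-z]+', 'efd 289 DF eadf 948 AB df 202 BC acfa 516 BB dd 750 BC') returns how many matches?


Pattern '[a-z]+' finds one or more lowercase letters.
Text: 'efd 289 DF eadf 948 AB df 202 BC acfa 516 BB dd 750 BC'
Scanning for matches:
  Match 1: 'efd'
  Match 2: 'eadf'
  Match 3: 'df'
  Match 4: 'acfa'
  Match 5: 'dd'
Total matches: 5

5


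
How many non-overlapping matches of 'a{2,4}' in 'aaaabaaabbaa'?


Pattern 'a{2,4}' matches between 2 and 4 consecutive a's (greedy).
String: 'aaaabaaabbaa'
Finding runs of a's and applying greedy matching:
  Run at pos 0: 'aaaa' (length 4)
  Run at pos 5: 'aaa' (length 3)
  Run at pos 10: 'aa' (length 2)
Matches: ['aaaa', 'aaa', 'aa']
Count: 3

3


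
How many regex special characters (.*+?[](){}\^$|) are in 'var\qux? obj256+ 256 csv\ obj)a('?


Regex special characters are: . * + ? [ ] ( ) { } \ ^ $ |
Scanning 'var\qux? obj256+ 256 csv\ obj)a(':
  pos 3: '\' -> SPECIAL
  pos 7: '?' -> SPECIAL
  pos 15: '+' -> SPECIAL
  pos 24: '\' -> SPECIAL
  pos 29: ')' -> SPECIAL
  pos 31: '(' -> SPECIAL
Special chars found: ['\\', '?', '+', '\\', ')', '(']
Total: 6

6


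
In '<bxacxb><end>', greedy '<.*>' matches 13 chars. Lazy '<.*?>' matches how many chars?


Greedy '<.*>' tries to match as MUCH as possible.
Lazy '<.*?>' tries to match as LITTLE as possible.

String: '<bxacxb><end>'
Greedy '<.*>' starts at first '<' and extends to the LAST '>': '<bxacxb><end>' (13 chars)
Lazy '<.*?>' starts at first '<' and stops at the FIRST '>': '<bxacxb>' (8 chars)

8


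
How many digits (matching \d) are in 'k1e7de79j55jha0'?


\d matches any digit 0-9.
Scanning 'k1e7de79j55jha0':
  pos 1: '1' -> DIGIT
  pos 3: '7' -> DIGIT
  pos 6: '7' -> DIGIT
  pos 7: '9' -> DIGIT
  pos 9: '5' -> DIGIT
  pos 10: '5' -> DIGIT
  pos 14: '0' -> DIGIT
Digits found: ['1', '7', '7', '9', '5', '5', '0']
Total: 7

7


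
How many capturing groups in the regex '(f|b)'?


To count capturing groups, count each '(' that starts a group.
Pattern: '(f|b)'
Walking through the pattern:
  Position 0: '(' -> group #1
Total capturing groups: 1

1


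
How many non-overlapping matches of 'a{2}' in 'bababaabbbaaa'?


Pattern 'a{2}' matches exactly 2 consecutive a's (greedy, non-overlapping).
String: 'bababaabbbaaa'
Scanning for runs of a's:
  Run at pos 1: 'a' (length 1) -> 0 match(es)
  Run at pos 3: 'a' (length 1) -> 0 match(es)
  Run at pos 5: 'aa' (length 2) -> 1 match(es)
  Run at pos 10: 'aaa' (length 3) -> 1 match(es)
Matches found: ['aa', 'aa']
Total: 2

2


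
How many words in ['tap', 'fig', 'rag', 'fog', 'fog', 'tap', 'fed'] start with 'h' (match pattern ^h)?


Pattern ^h anchors to start of word. Check which words begin with 'h':
  'tap' -> no
  'fig' -> no
  'rag' -> no
  'fog' -> no
  'fog' -> no
  'tap' -> no
  'fed' -> no
Matching words: []
Count: 0

0


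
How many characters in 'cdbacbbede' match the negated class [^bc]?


Negated class [^bc] matches any char NOT in {b, c}
Scanning 'cdbacbbede':
  pos 0: 'c' -> no (excluded)
  pos 1: 'd' -> MATCH
  pos 2: 'b' -> no (excluded)
  pos 3: 'a' -> MATCH
  pos 4: 'c' -> no (excluded)
  pos 5: 'b' -> no (excluded)
  pos 6: 'b' -> no (excluded)
  pos 7: 'e' -> MATCH
  pos 8: 'd' -> MATCH
  pos 9: 'e' -> MATCH
Total matches: 5

5


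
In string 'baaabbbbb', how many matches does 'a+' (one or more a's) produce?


Pattern 'a+' matches one or more consecutive a's.
String: 'baaabbbbb'
Scanning for runs of a:
  Match 1: 'aaa' (length 3)
Total matches: 1

1


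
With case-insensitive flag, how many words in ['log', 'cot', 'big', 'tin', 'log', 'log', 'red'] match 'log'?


Case-insensitive matching: compare each word's lowercase form to 'log'.
  'log' -> lower='log' -> MATCH
  'cot' -> lower='cot' -> no
  'big' -> lower='big' -> no
  'tin' -> lower='tin' -> no
  'log' -> lower='log' -> MATCH
  'log' -> lower='log' -> MATCH
  'red' -> lower='red' -> no
Matches: ['log', 'log', 'log']
Count: 3

3


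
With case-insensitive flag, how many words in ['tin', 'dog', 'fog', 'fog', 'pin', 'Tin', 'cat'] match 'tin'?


Case-insensitive matching: compare each word's lowercase form to 'tin'.
  'tin' -> lower='tin' -> MATCH
  'dog' -> lower='dog' -> no
  'fog' -> lower='fog' -> no
  'fog' -> lower='fog' -> no
  'pin' -> lower='pin' -> no
  'Tin' -> lower='tin' -> MATCH
  'cat' -> lower='cat' -> no
Matches: ['tin', 'Tin']
Count: 2

2


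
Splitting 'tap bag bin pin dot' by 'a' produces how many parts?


Splitting by 'a' breaks the string at each occurrence of the separator.
Text: 'tap bag bin pin dot'
Parts after split:
  Part 1: 't'
  Part 2: 'p b'
  Part 3: 'g bin pin dot'
Total parts: 3

3


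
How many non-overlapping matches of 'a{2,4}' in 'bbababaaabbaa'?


Pattern 'a{2,4}' matches between 2 and 4 consecutive a's (greedy).
String: 'bbababaaabbaa'
Finding runs of a's and applying greedy matching:
  Run at pos 2: 'a' (length 1)
  Run at pos 4: 'a' (length 1)
  Run at pos 6: 'aaa' (length 3)
  Run at pos 11: 'aa' (length 2)
Matches: ['aaa', 'aa']
Count: 2

2


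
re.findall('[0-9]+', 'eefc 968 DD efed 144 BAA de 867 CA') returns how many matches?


Pattern '[0-9]+' finds one or more digits.
Text: 'eefc 968 DD efed 144 BAA de 867 CA'
Scanning for matches:
  Match 1: '968'
  Match 2: '144'
  Match 3: '867'
Total matches: 3

3


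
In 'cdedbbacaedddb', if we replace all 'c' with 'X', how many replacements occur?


re.sub('c', 'X', text) replaces every occurrence of 'c' with 'X'.
Text: 'cdedbbacaedddb'
Scanning for 'c':
  pos 0: 'c' -> replacement #1
  pos 7: 'c' -> replacement #2
Total replacements: 2

2


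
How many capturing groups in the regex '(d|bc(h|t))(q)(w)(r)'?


To count capturing groups, count each '(' that starts a group.
Pattern: '(d|bc(h|t))(q)(w)(r)'
Walking through the pattern:
  Position 0: '(' -> group #1
  Position 5: '(' -> group #2
  Position 11: '(' -> group #3
  Position 14: '(' -> group #4
  Position 17: '(' -> group #5
Total capturing groups: 5

5


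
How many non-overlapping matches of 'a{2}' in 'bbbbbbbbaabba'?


Pattern 'a{2}' matches exactly 2 consecutive a's (greedy, non-overlapping).
String: 'bbbbbbbbaabba'
Scanning for runs of a's:
  Run at pos 8: 'aa' (length 2) -> 1 match(es)
  Run at pos 12: 'a' (length 1) -> 0 match(es)
Matches found: ['aa']
Total: 1

1


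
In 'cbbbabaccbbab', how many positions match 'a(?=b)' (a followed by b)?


Lookahead 'a(?=b)' matches 'a' only when followed by 'b'.
String: 'cbbbabaccbbab'
Checking each position where char is 'a':
  pos 4: 'a' -> MATCH (next='b')
  pos 6: 'a' -> no (next='c')
  pos 11: 'a' -> MATCH (next='b')
Matching positions: [4, 11]
Count: 2

2


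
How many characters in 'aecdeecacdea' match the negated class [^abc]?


Negated class [^abc] matches any char NOT in {a, b, c}
Scanning 'aecdeecacdea':
  pos 0: 'a' -> no (excluded)
  pos 1: 'e' -> MATCH
  pos 2: 'c' -> no (excluded)
  pos 3: 'd' -> MATCH
  pos 4: 'e' -> MATCH
  pos 5: 'e' -> MATCH
  pos 6: 'c' -> no (excluded)
  pos 7: 'a' -> no (excluded)
  pos 8: 'c' -> no (excluded)
  pos 9: 'd' -> MATCH
  pos 10: 'e' -> MATCH
  pos 11: 'a' -> no (excluded)
Total matches: 6

6


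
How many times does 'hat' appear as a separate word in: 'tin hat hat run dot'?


Scanning each word for exact match 'hat':
  Word 1: 'tin' -> no
  Word 2: 'hat' -> MATCH
  Word 3: 'hat' -> MATCH
  Word 4: 'run' -> no
  Word 5: 'dot' -> no
Total matches: 2

2


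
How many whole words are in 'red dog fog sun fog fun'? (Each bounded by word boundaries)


Word boundaries (\b) mark the start/end of each word.
Text: 'red dog fog sun fog fun'
Splitting by whitespace:
  Word 1: 'red'
  Word 2: 'dog'
  Word 3: 'fog'
  Word 4: 'sun'
  Word 5: 'fog'
  Word 6: 'fun'
Total whole words: 6

6


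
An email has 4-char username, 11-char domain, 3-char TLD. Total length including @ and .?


An email address has format: username@domain.tld
Username length: 4
'@' character: 1
Domain length: 11
'.' character: 1
TLD length: 3
Total = 4 + 1 + 11 + 1 + 3 = 20

20


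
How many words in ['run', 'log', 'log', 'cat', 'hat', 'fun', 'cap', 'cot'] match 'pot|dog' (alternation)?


Alternation 'pot|dog' matches either 'pot' or 'dog'.
Checking each word:
  'run' -> no
  'log' -> no
  'log' -> no
  'cat' -> no
  'hat' -> no
  'fun' -> no
  'cap' -> no
  'cot' -> no
Matches: []
Count: 0

0


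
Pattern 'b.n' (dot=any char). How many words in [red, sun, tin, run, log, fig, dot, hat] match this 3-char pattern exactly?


Pattern 'b.n' means: starts with 'b', any single char, ends with 'n'.
Checking each word (must be exactly 3 chars):
  'red' (len=3): no
  'sun' (len=3): no
  'tin' (len=3): no
  'run' (len=3): no
  'log' (len=3): no
  'fig' (len=3): no
  'dot' (len=3): no
  'hat' (len=3): no
Matching words: []
Total: 0

0


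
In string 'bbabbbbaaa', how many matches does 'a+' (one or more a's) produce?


Pattern 'a+' matches one or more consecutive a's.
String: 'bbabbbbaaa'
Scanning for runs of a:
  Match 1: 'a' (length 1)
  Match 2: 'aaa' (length 3)
Total matches: 2

2


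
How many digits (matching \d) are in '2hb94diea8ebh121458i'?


\d matches any digit 0-9.
Scanning '2hb94diea8ebh121458i':
  pos 0: '2' -> DIGIT
  pos 3: '9' -> DIGIT
  pos 4: '4' -> DIGIT
  pos 9: '8' -> DIGIT
  pos 13: '1' -> DIGIT
  pos 14: '2' -> DIGIT
  pos 15: '1' -> DIGIT
  pos 16: '4' -> DIGIT
  pos 17: '5' -> DIGIT
  pos 18: '8' -> DIGIT
Digits found: ['2', '9', '4', '8', '1', '2', '1', '4', '5', '8']
Total: 10

10


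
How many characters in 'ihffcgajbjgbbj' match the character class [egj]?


Character class [egj] matches any of: {e, g, j}
Scanning string 'ihffcgajbjgbbj' character by character:
  pos 0: 'i' -> no
  pos 1: 'h' -> no
  pos 2: 'f' -> no
  pos 3: 'f' -> no
  pos 4: 'c' -> no
  pos 5: 'g' -> MATCH
  pos 6: 'a' -> no
  pos 7: 'j' -> MATCH
  pos 8: 'b' -> no
  pos 9: 'j' -> MATCH
  pos 10: 'g' -> MATCH
  pos 11: 'b' -> no
  pos 12: 'b' -> no
  pos 13: 'j' -> MATCH
Total matches: 5

5


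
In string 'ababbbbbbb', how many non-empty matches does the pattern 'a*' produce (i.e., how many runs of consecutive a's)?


Pattern 'a*' matches zero or more a's. We want non-empty runs of consecutive a's.
String: 'ababbbbbbb'
Walking through the string to find runs of a's:
  Run 1: positions 0-0 -> 'a'
  Run 2: positions 2-2 -> 'a'
Non-empty runs found: ['a', 'a']
Count: 2

2


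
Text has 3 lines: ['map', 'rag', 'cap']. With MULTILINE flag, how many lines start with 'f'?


With MULTILINE flag, ^ matches the start of each line.
Lines: ['map', 'rag', 'cap']
Checking which lines start with 'f':
  Line 1: 'map' -> no
  Line 2: 'rag' -> no
  Line 3: 'cap' -> no
Matching lines: []
Count: 0

0


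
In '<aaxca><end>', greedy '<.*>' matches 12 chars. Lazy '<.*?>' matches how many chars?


Greedy '<.*>' tries to match as MUCH as possible.
Lazy '<.*?>' tries to match as LITTLE as possible.

String: '<aaxca><end>'
Greedy '<.*>' starts at first '<' and extends to the LAST '>': '<aaxca><end>' (12 chars)
Lazy '<.*?>' starts at first '<' and stops at the FIRST '>': '<aaxca>' (7 chars)

7


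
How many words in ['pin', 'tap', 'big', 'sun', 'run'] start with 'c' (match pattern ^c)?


Pattern ^c anchors to start of word. Check which words begin with 'c':
  'pin' -> no
  'tap' -> no
  'big' -> no
  'sun' -> no
  'run' -> no
Matching words: []
Count: 0

0


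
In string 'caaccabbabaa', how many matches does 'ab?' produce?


Pattern 'ab?' matches 'a' optionally followed by 'b'.
String: 'caaccabbabaa'
Scanning left to right for 'a' then checking next char:
  Match 1: 'a' (a not followed by b)
  Match 2: 'a' (a not followed by b)
  Match 3: 'ab' (a followed by b)
  Match 4: 'ab' (a followed by b)
  Match 5: 'a' (a not followed by b)
  Match 6: 'a' (a not followed by b)
Total matches: 6

6


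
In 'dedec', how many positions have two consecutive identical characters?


Looking for consecutive identical characters in 'dedec':
  pos 0-1: 'd' vs 'e' -> different
  pos 1-2: 'e' vs 'd' -> different
  pos 2-3: 'd' vs 'e' -> different
  pos 3-4: 'e' vs 'c' -> different
Consecutive identical pairs: []
Count: 0

0


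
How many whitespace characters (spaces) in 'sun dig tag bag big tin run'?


\s matches whitespace characters (spaces, tabs, etc.).
Text: 'sun dig tag bag big tin run'
This text has 7 words separated by spaces.
Number of spaces = number of words - 1 = 7 - 1 = 6

6


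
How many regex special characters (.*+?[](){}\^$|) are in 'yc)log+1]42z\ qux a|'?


Regex special characters are: . * + ? [ ] ( ) { } \ ^ $ |
Scanning 'yc)log+1]42z\ qux a|':
  pos 2: ')' -> SPECIAL
  pos 6: '+' -> SPECIAL
  pos 8: ']' -> SPECIAL
  pos 12: '\' -> SPECIAL
  pos 19: '|' -> SPECIAL
Special chars found: [')', '+', ']', '\\', '|']
Total: 5

5


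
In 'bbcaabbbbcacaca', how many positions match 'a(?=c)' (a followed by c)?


Lookahead 'a(?=c)' matches 'a' only when followed by 'c'.
String: 'bbcaabbbbcacaca'
Checking each position where char is 'a':
  pos 3: 'a' -> no (next='a')
  pos 4: 'a' -> no (next='b')
  pos 10: 'a' -> MATCH (next='c')
  pos 12: 'a' -> MATCH (next='c')
Matching positions: [10, 12]
Count: 2

2


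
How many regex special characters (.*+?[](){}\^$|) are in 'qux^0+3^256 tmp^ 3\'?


Regex special characters are: . * + ? [ ] ( ) { } \ ^ $ |
Scanning 'qux^0+3^256 tmp^ 3\':
  pos 3: '^' -> SPECIAL
  pos 5: '+' -> SPECIAL
  pos 7: '^' -> SPECIAL
  pos 15: '^' -> SPECIAL
  pos 18: '\' -> SPECIAL
Special chars found: ['^', '+', '^', '^', '\\']
Total: 5

5


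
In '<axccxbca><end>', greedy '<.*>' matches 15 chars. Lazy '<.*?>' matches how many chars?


Greedy '<.*>' tries to match as MUCH as possible.
Lazy '<.*?>' tries to match as LITTLE as possible.

String: '<axccxbca><end>'
Greedy '<.*>' starts at first '<' and extends to the LAST '>': '<axccxbca><end>' (15 chars)
Lazy '<.*?>' starts at first '<' and stops at the FIRST '>': '<axccxbca>' (10 chars)

10


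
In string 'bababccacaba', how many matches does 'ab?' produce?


Pattern 'ab?' matches 'a' optionally followed by 'b'.
String: 'bababccacaba'
Scanning left to right for 'a' then checking next char:
  Match 1: 'ab' (a followed by b)
  Match 2: 'ab' (a followed by b)
  Match 3: 'a' (a not followed by b)
  Match 4: 'ab' (a followed by b)
  Match 5: 'a' (a not followed by b)
Total matches: 5

5


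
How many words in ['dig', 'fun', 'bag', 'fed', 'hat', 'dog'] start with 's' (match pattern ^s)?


Pattern ^s anchors to start of word. Check which words begin with 's':
  'dig' -> no
  'fun' -> no
  'bag' -> no
  'fed' -> no
  'hat' -> no
  'dog' -> no
Matching words: []
Count: 0

0


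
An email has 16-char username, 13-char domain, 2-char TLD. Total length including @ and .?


An email address has format: username@domain.tld
Username length: 16
'@' character: 1
Domain length: 13
'.' character: 1
TLD length: 2
Total = 16 + 1 + 13 + 1 + 2 = 33

33


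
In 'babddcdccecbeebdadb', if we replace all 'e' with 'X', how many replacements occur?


re.sub('e', 'X', text) replaces every occurrence of 'e' with 'X'.
Text: 'babddcdccecbeebdadb'
Scanning for 'e':
  pos 9: 'e' -> replacement #1
  pos 12: 'e' -> replacement #2
  pos 13: 'e' -> replacement #3
Total replacements: 3

3
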